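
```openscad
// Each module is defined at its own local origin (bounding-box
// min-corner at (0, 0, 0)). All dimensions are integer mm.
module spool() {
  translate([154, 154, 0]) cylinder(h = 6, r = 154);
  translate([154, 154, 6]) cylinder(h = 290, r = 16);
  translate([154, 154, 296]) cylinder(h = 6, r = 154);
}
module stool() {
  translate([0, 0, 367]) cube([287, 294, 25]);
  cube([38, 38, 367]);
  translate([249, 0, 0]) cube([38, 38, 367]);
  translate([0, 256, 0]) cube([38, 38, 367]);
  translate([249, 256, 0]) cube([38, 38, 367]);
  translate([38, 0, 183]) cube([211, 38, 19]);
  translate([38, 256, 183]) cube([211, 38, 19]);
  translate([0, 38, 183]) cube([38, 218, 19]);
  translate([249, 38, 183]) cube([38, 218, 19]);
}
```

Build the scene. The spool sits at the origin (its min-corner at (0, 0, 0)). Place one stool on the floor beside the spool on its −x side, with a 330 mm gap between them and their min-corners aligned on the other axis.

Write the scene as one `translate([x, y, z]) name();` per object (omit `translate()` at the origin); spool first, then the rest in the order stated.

spool();
translate([-617, 0, 0]) stool();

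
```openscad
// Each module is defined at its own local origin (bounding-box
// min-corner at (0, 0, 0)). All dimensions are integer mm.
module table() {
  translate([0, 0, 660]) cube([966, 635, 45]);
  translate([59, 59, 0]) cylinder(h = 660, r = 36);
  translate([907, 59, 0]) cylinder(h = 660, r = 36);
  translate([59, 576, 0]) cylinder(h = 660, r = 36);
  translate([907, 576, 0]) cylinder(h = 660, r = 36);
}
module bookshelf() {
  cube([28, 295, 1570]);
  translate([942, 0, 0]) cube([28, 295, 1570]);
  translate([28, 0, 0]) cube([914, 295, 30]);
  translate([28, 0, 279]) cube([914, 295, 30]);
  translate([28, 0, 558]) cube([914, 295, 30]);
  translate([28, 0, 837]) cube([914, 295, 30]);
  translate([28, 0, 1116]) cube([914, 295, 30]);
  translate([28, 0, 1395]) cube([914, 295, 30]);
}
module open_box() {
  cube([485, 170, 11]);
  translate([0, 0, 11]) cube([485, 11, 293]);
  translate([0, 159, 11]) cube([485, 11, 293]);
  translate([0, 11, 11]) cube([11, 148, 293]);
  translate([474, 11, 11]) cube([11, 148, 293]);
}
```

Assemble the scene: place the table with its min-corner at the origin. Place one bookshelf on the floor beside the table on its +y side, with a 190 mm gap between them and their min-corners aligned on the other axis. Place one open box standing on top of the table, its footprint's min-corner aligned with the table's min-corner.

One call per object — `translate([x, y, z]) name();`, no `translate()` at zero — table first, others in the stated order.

table();
translate([0, 825, 0]) bookshelf();
translate([0, 0, 705]) open_box();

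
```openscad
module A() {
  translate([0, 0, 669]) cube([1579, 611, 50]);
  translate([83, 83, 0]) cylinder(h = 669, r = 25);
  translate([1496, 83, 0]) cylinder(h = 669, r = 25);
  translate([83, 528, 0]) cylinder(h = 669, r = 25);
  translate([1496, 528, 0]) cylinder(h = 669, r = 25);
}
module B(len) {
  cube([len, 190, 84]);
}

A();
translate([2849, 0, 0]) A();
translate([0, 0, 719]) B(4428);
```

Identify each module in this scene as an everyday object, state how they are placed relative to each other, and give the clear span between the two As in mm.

A is a table. B is a beam. A beam spans the tops of two tables. The clear span between the two tables is 1270 mm.

Second table starts at x = 2849; first ends at x = 1579; clear span = 2849 − 1579 = 1270 mm.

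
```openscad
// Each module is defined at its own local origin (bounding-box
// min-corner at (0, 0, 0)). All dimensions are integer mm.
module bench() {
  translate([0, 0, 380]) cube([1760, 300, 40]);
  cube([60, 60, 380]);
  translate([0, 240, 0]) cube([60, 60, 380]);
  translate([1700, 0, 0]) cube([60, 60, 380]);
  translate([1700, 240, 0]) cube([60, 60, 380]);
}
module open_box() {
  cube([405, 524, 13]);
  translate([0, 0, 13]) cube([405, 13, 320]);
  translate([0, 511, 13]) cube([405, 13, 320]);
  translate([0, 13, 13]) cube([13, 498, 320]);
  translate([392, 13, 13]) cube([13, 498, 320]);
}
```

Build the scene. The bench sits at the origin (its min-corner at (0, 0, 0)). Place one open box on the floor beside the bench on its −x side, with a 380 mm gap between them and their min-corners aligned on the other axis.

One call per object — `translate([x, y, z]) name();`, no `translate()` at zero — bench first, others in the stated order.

bench();
translate([-785, 0, 0]) open_box();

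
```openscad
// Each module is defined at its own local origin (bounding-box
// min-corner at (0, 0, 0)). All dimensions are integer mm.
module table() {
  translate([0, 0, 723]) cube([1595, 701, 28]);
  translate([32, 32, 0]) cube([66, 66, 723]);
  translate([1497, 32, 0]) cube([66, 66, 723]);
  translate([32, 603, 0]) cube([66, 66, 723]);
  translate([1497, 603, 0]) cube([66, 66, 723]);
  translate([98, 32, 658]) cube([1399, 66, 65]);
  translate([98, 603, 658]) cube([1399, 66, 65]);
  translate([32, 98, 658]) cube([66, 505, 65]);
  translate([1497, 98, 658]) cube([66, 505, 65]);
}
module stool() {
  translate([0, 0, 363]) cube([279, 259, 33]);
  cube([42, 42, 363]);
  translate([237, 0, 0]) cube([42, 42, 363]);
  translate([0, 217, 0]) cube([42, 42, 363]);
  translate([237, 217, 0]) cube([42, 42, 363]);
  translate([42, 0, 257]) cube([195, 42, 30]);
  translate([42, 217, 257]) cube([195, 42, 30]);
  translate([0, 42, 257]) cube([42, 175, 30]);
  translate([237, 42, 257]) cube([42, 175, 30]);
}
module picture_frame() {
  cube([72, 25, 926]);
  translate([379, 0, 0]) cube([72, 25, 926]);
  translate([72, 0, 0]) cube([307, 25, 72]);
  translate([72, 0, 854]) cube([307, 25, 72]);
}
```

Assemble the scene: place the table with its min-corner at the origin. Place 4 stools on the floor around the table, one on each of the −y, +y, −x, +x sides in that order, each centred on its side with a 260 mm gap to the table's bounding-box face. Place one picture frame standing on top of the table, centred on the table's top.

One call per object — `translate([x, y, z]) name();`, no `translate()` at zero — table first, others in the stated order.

table();
translate([658, -519, 0]) stool();
translate([658, 961, 0]) stool();
translate([-539, 221, 0]) stool();
translate([1855, 221, 0]) stool();
translate([572, 338, 751]) picture_frame();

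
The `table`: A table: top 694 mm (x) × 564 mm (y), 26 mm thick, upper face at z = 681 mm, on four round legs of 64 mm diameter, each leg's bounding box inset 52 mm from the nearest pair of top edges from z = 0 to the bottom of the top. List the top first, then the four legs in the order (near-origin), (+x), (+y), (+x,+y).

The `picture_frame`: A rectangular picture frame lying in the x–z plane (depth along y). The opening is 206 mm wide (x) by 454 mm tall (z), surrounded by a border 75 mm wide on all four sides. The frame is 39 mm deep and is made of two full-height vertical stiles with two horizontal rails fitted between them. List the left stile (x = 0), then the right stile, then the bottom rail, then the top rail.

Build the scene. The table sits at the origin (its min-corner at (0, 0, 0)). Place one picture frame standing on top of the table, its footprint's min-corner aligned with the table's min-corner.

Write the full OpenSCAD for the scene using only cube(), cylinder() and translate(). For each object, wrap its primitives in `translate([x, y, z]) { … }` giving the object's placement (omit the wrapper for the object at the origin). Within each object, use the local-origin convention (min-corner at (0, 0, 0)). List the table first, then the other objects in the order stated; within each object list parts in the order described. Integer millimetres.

translate([0, 0, 655]) cube([694, 564, 26]);
translate([84, 84, 0]) cylinder(h = 655, r = 32);
translate([610, 84, 0]) cylinder(h = 655, r = 32);
translate([84, 480, 0]) cylinder(h = 655, r = 32);
translate([610, 480, 0]) cylinder(h = 655, r = 32);
translate([0, 0, 681]) {
  cube([75, 39, 604]);
  translate([281, 0, 0]) cube([75, 39, 604]);
  translate([75, 0, 0]) cube([206, 39, 75]);
  translate([75, 0, 529]) cube([206, 39, 75]);
}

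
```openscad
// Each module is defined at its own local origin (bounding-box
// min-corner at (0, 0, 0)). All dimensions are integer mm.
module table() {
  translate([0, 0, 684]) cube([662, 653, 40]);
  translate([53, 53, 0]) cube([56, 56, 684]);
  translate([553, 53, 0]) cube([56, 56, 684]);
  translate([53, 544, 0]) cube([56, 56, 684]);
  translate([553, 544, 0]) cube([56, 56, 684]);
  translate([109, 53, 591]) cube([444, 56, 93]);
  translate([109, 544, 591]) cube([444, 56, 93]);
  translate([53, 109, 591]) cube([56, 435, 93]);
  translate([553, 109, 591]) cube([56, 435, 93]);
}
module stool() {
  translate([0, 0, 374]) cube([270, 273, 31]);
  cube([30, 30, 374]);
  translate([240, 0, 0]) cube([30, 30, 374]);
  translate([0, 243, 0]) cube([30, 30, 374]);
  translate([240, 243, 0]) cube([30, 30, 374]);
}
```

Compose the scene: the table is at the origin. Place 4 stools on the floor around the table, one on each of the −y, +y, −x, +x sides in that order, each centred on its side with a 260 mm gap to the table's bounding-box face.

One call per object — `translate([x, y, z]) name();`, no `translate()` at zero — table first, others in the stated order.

table();
translate([196, -533, 0]) stool();
translate([196, 913, 0]) stool();
translate([-530, 190, 0]) stool();
translate([922, 190, 0]) stool();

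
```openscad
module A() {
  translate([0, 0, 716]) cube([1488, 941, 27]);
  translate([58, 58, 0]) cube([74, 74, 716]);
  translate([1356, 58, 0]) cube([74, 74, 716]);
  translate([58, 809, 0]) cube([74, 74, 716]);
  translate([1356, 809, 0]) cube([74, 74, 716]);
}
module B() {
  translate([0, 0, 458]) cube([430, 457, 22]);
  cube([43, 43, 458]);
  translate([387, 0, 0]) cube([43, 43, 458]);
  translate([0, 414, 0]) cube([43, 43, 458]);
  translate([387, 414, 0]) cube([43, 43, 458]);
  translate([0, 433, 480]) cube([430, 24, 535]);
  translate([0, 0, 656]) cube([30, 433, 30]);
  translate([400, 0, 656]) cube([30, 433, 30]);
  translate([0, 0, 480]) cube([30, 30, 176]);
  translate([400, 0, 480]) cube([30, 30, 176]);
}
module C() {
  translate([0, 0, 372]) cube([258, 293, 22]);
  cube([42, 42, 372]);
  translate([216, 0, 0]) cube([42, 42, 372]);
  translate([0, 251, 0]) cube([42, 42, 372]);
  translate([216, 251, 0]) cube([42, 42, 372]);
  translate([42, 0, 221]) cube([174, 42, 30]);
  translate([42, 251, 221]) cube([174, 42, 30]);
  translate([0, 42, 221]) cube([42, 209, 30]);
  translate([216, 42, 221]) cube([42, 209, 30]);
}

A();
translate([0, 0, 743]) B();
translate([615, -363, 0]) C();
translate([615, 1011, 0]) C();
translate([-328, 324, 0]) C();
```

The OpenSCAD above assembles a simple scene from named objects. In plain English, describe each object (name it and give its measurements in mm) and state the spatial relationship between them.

A is a table: top 1488 mm (x) × 941 mm (y), 27 mm thick, upper face at z = 743 mm, on four 74×74 mm square legs, each inset 58 mm from the nearest pair of top edges, running from z = 0 to the bottom of the top.

B is a chair: 430×457 mm seat, 22 mm thick, top at z = 480 mm, on four 43 mm square corner legs flush with the seat edges. A 24 mm thick backrest slab spans the full seat width, extending 535 mm above the seat top, its back face flush with the seat's +y edge. Two armrests of 30×30 mm section run along each side from the seat's front edge to the front of the backrest, top faces 206 mm above the seat top and outer faces flush with the seat's x-edges; a 30×30 mm post under the front of each armrest stands on the seat at the front corner.

C is a four-legged stool. The seat is 258×293 mm, 22 mm thick, top at z = 394 mm. It stands on four square legs, each 42×42 mm in cross-section, from z = 0 to the seat underside, each flush with a corner of the seat. Four stretchers, 42 mm wide and 30 mm tall, connect adjacent legs with their undersides at z = 221 mm, each running between the inner faces of the legs it joins and aligned with the legs' outer faces on the other axis.

The chair is on top of the table. Three stools sit around the table at the −y, +y, −x sides.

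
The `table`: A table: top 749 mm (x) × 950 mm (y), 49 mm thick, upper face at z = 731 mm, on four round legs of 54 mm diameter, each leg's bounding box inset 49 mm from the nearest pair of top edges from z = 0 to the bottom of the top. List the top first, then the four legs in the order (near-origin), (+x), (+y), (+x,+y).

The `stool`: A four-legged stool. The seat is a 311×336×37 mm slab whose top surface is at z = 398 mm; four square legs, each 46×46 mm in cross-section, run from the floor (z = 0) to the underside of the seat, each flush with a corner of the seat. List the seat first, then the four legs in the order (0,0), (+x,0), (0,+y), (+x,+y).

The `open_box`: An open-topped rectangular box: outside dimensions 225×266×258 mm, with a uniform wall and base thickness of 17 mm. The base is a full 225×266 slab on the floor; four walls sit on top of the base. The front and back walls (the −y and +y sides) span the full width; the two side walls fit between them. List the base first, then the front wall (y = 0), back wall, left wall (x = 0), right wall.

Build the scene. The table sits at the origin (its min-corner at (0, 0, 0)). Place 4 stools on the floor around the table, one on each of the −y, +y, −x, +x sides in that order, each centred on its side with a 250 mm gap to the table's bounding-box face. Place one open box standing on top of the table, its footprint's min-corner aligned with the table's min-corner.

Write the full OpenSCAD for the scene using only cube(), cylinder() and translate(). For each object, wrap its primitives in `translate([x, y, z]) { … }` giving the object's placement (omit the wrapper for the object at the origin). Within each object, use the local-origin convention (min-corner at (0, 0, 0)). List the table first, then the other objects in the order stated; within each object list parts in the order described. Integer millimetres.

translate([0, 0, 682]) cube([749, 950, 49]);
translate([76, 76, 0]) cylinder(h = 682, r = 27);
translate([673, 76, 0]) cylinder(h = 682, r = 27);
translate([76, 874, 0]) cylinder(h = 682, r = 27);
translate([673, 874, 0]) cylinder(h = 682, r = 27);
translate([219, -586, 0]) {
  translate([0, 0, 361]) cube([311, 336, 37]);
  cube([46, 46, 361]);
  translate([265, 0, 0]) cube([46, 46, 361]);
  translate([0, 290, 0]) cube([46, 46, 361]);
  translate([265, 290, 0]) cube([46, 46, 361]);
}
translate([219, 1200, 0]) {
  translate([0, 0, 361]) cube([311, 336, 37]);
  cube([46, 46, 361]);
  translate([265, 0, 0]) cube([46, 46, 361]);
  translate([0, 290, 0]) cube([46, 46, 361]);
  translate([265, 290, 0]) cube([46, 46, 361]);
}
translate([-561, 307, 0]) {
  translate([0, 0, 361]) cube([311, 336, 37]);
  cube([46, 46, 361]);
  translate([265, 0, 0]) cube([46, 46, 361]);
  translate([0, 290, 0]) cube([46, 46, 361]);
  translate([265, 290, 0]) cube([46, 46, 361]);
}
translate([999, 307, 0]) {
  translate([0, 0, 361]) cube([311, 336, 37]);
  cube([46, 46, 361]);
  translate([265, 0, 0]) cube([46, 46, 361]);
  translate([0, 290, 0]) cube([46, 46, 361]);
  translate([265, 290, 0]) cube([46, 46, 361]);
}
translate([0, 0, 731]) {
  cube([225, 266, 17]);
  translate([0, 0, 17]) cube([225, 17, 241]);
  translate([0, 249, 17]) cube([225, 17, 241]);
  translate([0, 17, 17]) cube([17, 232, 241]);
  translate([208, 17, 17]) cube([17, 232, 241]);
}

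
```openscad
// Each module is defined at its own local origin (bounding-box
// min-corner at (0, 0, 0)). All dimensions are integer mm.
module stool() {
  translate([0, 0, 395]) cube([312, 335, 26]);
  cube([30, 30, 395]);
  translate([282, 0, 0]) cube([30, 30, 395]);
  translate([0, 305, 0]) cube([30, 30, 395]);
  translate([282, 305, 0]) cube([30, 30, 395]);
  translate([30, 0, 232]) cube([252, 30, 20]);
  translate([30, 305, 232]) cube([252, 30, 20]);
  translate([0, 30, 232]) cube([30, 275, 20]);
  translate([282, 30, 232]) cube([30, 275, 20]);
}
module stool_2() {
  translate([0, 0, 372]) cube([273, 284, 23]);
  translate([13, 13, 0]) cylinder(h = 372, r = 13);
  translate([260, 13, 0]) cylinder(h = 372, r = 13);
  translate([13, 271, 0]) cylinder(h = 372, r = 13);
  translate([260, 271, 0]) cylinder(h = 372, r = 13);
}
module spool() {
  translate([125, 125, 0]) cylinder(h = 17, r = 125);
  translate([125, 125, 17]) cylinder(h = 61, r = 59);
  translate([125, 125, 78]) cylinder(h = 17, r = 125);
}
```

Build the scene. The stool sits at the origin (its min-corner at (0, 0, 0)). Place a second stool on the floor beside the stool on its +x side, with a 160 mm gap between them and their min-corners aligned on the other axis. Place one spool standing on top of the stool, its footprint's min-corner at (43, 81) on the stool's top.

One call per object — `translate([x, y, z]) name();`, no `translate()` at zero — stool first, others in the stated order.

stool();
translate([472, 0, 0]) stool_2();
translate([43, 81, 421]) spool();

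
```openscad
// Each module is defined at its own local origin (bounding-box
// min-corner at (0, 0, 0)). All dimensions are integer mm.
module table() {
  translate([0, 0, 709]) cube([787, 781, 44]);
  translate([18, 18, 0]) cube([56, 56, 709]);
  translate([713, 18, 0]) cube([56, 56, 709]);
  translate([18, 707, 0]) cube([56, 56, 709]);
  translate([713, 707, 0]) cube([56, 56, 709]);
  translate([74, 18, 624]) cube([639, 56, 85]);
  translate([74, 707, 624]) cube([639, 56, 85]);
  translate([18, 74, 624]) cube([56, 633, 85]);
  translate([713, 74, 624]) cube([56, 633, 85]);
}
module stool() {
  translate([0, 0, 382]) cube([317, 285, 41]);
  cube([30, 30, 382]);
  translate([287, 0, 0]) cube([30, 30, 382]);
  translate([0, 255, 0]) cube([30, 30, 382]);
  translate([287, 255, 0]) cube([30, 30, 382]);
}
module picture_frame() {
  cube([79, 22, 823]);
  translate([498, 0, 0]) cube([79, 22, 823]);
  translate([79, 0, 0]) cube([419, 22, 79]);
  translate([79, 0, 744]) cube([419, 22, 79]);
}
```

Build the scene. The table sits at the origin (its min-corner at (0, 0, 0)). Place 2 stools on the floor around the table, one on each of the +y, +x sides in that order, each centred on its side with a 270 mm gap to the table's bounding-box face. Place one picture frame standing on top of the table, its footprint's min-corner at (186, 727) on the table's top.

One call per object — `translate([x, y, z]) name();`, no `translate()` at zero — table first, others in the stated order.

table();
translate([235, 1051, 0]) stool();
translate([1057, 248, 0]) stool();
translate([186, 727, 753]) picture_frame();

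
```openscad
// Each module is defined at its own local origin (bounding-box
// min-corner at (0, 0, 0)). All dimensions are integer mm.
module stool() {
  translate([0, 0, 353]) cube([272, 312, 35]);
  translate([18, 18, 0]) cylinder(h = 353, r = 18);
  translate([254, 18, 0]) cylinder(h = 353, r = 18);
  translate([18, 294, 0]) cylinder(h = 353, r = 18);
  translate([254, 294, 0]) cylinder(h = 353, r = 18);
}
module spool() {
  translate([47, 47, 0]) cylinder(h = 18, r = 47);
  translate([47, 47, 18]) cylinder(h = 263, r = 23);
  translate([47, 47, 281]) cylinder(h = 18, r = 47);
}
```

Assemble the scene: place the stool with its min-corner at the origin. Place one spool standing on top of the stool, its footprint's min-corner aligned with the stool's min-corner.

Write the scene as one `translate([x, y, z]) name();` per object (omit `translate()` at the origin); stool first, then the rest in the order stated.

stool();
translate([0, 0, 388]) spool();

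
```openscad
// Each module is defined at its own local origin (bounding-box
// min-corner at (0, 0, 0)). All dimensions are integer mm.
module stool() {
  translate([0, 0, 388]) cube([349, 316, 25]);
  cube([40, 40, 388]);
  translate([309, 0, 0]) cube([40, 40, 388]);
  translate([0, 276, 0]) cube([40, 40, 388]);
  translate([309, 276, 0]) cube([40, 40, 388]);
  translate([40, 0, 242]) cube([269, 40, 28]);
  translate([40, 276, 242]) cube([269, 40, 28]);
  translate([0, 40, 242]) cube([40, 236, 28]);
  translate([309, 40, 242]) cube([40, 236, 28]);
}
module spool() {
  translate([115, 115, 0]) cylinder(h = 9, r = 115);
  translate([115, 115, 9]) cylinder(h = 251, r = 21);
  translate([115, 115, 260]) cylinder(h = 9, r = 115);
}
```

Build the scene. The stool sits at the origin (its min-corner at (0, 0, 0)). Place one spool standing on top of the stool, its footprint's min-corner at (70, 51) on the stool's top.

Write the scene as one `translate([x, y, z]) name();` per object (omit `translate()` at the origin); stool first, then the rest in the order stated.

stool();
translate([70, 51, 413]) spool();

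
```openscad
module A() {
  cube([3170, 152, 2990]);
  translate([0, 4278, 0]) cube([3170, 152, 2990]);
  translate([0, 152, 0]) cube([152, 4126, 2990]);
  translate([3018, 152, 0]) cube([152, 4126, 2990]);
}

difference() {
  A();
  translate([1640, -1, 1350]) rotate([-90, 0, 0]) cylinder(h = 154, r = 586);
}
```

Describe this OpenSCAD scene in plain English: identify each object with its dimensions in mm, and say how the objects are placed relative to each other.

A is a box-shaped house frame (walls only): outside footprint 3170×4430 mm, wall height 2990 mm, wall thickness 152 mm. The two y-facing walls run the full x-width; the two x-facing walls fit between the inner faces of the y-facing walls.

The house frame has a circular hole of radius 586 mm through its front wall, centred at (x = 1640, z = 1350).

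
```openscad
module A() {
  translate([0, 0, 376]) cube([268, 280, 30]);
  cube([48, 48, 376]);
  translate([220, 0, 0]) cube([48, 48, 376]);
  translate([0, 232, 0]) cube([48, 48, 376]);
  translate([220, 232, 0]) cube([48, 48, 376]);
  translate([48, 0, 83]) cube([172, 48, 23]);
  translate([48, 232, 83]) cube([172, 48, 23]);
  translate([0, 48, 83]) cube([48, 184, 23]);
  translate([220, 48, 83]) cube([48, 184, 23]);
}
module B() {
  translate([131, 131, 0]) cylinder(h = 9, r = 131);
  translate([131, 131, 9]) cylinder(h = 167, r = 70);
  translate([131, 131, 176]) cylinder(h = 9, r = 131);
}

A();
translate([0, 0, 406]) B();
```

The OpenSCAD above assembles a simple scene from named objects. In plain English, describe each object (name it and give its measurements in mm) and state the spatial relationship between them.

A is a four-legged stool. The seat is 268×280 mm, 30 mm thick, top at z = 406 mm. It stands on four square legs, each 48×48 mm in cross-section, from z = 0 to the seat underside, each flush with a corner of the seat. Four stretchers, 48 mm wide and 23 mm tall, connect adjacent legs with their undersides at z = 83 mm, each running between the inner faces of the legs it joins and aligned with the legs' outer faces on the other axis.

B is a spool: two coaxial disc flanges of radius 131 mm and thickness 9 mm, joined by a core cylinder of radius 70 mm and height 167 mm. The lower flange rests on z = 0 and the three cylinders share a vertical axis.

The spool is on top of the stool.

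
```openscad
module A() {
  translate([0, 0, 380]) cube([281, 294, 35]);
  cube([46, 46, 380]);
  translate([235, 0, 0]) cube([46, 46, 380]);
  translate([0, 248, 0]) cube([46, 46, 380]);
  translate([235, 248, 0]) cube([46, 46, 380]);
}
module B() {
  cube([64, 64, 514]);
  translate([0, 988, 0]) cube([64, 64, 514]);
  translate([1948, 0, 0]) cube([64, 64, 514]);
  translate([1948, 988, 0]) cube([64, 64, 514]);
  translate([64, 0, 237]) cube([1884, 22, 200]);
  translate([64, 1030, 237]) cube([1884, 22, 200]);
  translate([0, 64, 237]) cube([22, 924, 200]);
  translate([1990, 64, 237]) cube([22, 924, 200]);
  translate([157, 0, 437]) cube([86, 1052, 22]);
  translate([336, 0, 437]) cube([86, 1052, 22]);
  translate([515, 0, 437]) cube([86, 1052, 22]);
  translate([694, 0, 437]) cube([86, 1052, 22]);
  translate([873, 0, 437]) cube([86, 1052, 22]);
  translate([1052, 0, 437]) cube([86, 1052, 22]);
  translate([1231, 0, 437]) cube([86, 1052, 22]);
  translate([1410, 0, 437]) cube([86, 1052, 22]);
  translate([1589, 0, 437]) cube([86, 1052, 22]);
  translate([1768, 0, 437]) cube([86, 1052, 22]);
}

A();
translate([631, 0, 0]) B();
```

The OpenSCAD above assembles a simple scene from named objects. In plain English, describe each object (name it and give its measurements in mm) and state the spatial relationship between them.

A is a simple wooden stool: a rectangular seat 281 mm (x) by 294 mm (y), 35 mm thick, top face at z = 415 mm, on four square legs, each 46×46 mm in cross-section. The legs rest on z = 0, each flush with a corner of the seat.

B is a bed frame 2012 mm long (x) by 1052 mm wide (y). Four 64×64 mm corner posts, 514 mm tall, at the corners of the footprint. Four rails of 22 mm thickness and 200 mm height run between adjacent posts with their undersides at z = 237 mm, their outer faces flush with the outside of the frame (the two x-running rails run between the posts' inner faces; the two y-running rails run between the posts' inner faces). 10 slats, each 86 mm wide (x) and 22 mm thick, lie across the top of the two x-running rails, running the full 1052 mm width of the frame in y; the slats are evenly spaced along x between the inner faces of the end posts with equal gaps (rounded down to the nearest mm) at the −x end and between each pair — any rounding remainder accumulates at the +x end.

The bed frame is on the floor beside the stool on its +x side.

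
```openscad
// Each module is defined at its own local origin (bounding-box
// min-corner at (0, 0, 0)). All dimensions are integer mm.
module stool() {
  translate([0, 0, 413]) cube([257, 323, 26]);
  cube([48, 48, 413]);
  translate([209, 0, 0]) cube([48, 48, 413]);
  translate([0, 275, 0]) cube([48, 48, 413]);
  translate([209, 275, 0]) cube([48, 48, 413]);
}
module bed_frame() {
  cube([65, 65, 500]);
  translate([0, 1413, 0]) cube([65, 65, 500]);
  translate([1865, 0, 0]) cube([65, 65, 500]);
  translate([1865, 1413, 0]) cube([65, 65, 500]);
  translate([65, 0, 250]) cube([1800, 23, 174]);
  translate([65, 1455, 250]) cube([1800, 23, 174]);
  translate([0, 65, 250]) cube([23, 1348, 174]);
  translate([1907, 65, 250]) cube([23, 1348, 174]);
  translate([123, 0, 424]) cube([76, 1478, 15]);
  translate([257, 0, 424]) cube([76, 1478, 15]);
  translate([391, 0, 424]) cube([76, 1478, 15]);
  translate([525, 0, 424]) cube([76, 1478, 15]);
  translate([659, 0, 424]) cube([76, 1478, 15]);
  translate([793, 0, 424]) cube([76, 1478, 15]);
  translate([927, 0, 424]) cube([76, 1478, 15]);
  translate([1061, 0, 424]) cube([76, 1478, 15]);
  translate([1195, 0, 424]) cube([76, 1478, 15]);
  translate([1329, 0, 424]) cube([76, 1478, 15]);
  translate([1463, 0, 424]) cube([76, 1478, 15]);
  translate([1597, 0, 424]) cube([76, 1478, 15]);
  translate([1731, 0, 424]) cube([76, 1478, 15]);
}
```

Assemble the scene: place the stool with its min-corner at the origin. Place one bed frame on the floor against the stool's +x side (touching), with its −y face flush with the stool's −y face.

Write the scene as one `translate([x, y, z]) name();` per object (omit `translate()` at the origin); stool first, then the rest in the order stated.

stool();
translate([257, 0, 0]) bed_frame();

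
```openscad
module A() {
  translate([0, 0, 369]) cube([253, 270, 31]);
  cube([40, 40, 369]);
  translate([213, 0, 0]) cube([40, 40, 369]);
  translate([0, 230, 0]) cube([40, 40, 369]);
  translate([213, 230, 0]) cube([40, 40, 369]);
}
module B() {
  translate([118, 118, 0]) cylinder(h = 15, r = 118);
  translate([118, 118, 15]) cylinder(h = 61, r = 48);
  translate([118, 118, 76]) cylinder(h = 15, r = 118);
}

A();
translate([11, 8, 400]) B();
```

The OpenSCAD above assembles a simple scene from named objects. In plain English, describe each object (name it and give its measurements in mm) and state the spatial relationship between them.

A is a simple wooden stool: a rectangular seat 253 mm (x) by 270 mm (y), 31 mm thick, top face at z = 400 mm, on four square legs, each 40×40 mm in cross-section. The legs rest on z = 0, each flush with a corner of the seat.

B is a spool: two coaxial disc flanges of radius 118 mm and thickness 15 mm, joined by a core cylinder of radius 48 mm and height 61 mm. The lower flange rests on z = 0 and the three cylinders share a vertical axis.

The spool is on top of the stool.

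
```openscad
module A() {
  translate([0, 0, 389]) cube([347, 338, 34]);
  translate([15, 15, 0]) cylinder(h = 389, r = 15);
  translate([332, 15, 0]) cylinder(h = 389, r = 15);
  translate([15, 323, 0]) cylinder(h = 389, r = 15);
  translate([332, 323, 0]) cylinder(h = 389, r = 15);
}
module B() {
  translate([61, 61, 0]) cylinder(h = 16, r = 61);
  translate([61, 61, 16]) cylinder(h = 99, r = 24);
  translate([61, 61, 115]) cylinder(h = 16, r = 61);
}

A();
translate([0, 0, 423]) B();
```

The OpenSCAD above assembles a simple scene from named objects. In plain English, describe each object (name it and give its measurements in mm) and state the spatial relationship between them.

A is a four-legged stool. The seat is a 347×338×34 mm slab whose top surface is at z = 423 mm; four round legs, each 30 mm in diameter, run from the floor (z = 0) to the underside of the seat, each leg's axis is inset half a diameter from the nearest pair of seat edges (so the leg's bounding box is flush with the corner).

B is a spool: two coaxial disc flanges of radius 61 mm and thickness 16 mm, joined by a core cylinder of radius 24 mm and height 99 mm. The lower flange rests on z = 0 and the three cylinders share a vertical axis.

The spool is on top of the stool.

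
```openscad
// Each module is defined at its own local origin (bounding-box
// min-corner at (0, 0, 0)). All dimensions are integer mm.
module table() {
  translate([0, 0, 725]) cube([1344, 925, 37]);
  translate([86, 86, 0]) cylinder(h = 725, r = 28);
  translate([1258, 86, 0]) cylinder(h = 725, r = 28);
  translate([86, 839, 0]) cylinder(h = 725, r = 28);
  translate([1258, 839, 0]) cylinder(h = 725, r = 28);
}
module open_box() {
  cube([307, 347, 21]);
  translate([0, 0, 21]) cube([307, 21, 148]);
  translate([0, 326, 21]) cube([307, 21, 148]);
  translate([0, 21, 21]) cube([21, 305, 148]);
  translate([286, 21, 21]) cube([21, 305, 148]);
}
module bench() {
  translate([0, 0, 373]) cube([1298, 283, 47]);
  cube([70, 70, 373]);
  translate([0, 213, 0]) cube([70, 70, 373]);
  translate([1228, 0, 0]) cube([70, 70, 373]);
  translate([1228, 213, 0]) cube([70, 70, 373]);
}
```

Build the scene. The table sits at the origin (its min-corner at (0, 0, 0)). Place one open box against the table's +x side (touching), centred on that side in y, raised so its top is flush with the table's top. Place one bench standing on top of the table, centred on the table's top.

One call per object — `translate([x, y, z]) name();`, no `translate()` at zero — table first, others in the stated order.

table();
translate([1344, 289, 593]) open_box();
translate([23, 321, 762]) bench();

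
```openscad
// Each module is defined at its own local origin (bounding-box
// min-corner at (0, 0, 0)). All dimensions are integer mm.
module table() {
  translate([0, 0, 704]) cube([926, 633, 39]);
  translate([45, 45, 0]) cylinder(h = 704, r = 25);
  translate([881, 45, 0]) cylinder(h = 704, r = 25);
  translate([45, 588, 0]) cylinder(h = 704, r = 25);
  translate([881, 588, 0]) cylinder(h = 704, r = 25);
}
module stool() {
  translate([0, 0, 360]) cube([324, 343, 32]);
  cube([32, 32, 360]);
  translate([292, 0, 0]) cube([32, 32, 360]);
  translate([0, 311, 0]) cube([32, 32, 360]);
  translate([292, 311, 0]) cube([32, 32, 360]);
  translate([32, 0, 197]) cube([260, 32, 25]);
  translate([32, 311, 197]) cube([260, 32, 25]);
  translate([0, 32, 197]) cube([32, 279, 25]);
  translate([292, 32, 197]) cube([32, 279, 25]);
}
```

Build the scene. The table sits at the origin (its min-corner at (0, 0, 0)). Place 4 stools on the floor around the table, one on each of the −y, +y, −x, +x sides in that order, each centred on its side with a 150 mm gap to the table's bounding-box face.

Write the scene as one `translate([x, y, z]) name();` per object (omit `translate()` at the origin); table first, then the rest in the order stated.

table();
translate([301, -493, 0]) stool();
translate([301, 783, 0]) stool();
translate([-474, 145, 0]) stool();
translate([1076, 145, 0]) stool();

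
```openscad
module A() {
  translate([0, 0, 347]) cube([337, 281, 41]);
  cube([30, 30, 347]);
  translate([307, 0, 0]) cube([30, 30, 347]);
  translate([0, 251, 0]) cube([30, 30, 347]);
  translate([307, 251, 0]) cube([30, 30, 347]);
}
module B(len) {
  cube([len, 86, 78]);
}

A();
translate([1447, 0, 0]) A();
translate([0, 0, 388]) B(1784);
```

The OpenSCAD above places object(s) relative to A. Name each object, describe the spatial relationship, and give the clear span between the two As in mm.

A is a stool. B is a beam. A beam spans the tops of two stools. The clear span between the two stools is 1110 mm.

Second stool starts at x = 1447; first ends at x = 337; clear span = 1447 − 337 = 1110 mm.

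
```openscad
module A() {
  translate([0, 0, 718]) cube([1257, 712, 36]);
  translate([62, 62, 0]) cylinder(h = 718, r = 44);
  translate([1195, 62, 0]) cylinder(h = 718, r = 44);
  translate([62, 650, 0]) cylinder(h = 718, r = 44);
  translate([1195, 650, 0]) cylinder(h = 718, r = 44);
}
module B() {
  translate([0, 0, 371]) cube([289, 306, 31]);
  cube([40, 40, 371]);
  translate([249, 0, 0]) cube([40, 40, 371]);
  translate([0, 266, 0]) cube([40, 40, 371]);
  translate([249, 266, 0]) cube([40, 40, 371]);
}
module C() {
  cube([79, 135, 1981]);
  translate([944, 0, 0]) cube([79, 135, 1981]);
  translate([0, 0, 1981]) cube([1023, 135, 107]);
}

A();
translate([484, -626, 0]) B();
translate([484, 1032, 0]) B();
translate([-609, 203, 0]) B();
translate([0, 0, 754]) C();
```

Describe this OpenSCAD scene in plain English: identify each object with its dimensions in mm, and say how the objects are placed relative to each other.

A is a table: top 1257 mm (x) × 712 mm (y), 36 mm thick, upper face at z = 754 mm, on four round legs of 88 mm diameter, each leg's bounding box inset 18 mm from the nearest pair of top edges, running from z = 0 to the bottom of the top.

B is a four-legged stool. The seat is a 289×306×31 mm slab whose top surface is at z = 402 mm; four square legs, each 40×40 mm in cross-section, run from the floor (z = 0) to the underside of the seat, each flush with a corner of the seat.

C is a rectangular door frame: two vertical jambs of 79×135 mm section, 1981 mm tall, with a clear opening 865 mm wide between their inner faces. A header 107 mm tall and 135 mm deep lies on top of the jambs and spans the full outside width.

Three stools sit around the table at the −y, +y, −x sides. The door frame is on top of the table.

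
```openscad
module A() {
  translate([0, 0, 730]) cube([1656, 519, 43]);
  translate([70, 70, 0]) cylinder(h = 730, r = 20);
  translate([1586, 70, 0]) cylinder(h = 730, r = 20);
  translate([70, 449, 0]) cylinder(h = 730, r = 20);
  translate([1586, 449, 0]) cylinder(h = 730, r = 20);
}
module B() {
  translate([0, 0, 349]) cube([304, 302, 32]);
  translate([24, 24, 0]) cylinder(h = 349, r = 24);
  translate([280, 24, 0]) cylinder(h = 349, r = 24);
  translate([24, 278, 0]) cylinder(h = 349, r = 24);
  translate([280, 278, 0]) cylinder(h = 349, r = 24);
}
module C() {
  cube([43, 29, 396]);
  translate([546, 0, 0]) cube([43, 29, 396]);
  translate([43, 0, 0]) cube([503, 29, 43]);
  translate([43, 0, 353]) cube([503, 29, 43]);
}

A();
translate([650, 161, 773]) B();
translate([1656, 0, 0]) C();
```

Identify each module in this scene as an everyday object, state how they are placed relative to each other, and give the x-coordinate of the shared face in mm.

The table's +x face and the picture frame's −x face are both at x = 1656 mm.

A is a table. B is a stool. C is a picture frame. The stool is on top of the table. The picture frame is against the table's +x side, with their −y faces flush. The x-coordinate of the shared face is 1656 mm.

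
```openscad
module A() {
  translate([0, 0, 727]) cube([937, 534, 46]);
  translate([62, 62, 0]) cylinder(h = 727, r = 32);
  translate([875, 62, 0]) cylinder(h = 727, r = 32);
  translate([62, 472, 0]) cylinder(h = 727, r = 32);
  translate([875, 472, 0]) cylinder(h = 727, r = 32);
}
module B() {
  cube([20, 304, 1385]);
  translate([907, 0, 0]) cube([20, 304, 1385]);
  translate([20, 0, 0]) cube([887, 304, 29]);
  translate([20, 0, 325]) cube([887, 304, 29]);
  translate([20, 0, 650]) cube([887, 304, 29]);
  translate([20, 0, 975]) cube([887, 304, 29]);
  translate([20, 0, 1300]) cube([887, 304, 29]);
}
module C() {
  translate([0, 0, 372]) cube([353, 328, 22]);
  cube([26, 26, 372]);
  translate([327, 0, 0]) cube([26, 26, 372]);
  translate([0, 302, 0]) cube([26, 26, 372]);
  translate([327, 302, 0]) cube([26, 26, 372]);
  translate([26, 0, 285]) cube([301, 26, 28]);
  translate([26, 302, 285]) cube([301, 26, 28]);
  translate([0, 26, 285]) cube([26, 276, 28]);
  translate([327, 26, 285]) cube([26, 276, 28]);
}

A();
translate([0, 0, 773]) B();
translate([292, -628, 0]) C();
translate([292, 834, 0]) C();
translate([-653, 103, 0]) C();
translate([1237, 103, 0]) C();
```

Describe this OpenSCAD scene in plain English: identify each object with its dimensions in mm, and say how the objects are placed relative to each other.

A is a rectangular dining table. The top is 937×534×46 mm with its upper surface at z = 773 mm. It stands on four round legs of 64 mm diameter, each leg's bounding box inset 30 mm from the nearest pair of top edges, running from the floor to the underside of the top.

B is a bookshelf 927 mm wide overall, 304 mm deep and 1385 mm tall. The two sides are 20 mm thick vertical panels. 5 horizontal shelves of 29 mm thickness span between the inner faces of the sides; the lowest shelf sits on the floor and shelves are stacked with a clear vertical gap of 296 mm between each pair.

C is a simple wooden stool: a rectangular seat 353 mm (x) by 328 mm (y), 22 mm thick, top face at z = 394 mm, on four square legs, each 26×26 mm in cross-section. The legs rest on z = 0, each flush with a corner of the seat. Four stretchers, 26 mm wide and 28 mm tall, connect adjacent legs with their undersides at z = 285 mm, each running between the inner faces of the legs it joins and aligned with the legs' outer faces on the other axis.

The bookshelf is on top of the table. Four stools sit around the table at the −y, +y, −x, +x sides.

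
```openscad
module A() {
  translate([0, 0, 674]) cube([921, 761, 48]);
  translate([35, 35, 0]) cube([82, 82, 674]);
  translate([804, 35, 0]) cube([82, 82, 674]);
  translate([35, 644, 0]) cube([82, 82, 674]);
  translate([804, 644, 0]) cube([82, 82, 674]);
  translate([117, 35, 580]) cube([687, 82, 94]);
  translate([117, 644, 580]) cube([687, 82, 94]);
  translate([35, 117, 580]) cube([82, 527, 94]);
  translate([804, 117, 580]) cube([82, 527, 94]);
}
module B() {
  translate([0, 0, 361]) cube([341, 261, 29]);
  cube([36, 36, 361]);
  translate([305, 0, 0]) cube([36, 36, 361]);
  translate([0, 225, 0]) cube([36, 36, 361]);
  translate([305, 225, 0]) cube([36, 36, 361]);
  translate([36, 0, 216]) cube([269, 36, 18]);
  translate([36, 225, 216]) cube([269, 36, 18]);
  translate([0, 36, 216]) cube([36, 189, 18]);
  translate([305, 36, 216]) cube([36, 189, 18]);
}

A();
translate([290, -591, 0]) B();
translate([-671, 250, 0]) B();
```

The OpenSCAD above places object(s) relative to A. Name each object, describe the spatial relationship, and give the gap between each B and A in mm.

Each stool's nearest face is 330 mm from the table's bounding box.

A is a table. B is a stool. Two stools sit around the table at the −y, −x sides. The gap between each stool and the table is 330 mm.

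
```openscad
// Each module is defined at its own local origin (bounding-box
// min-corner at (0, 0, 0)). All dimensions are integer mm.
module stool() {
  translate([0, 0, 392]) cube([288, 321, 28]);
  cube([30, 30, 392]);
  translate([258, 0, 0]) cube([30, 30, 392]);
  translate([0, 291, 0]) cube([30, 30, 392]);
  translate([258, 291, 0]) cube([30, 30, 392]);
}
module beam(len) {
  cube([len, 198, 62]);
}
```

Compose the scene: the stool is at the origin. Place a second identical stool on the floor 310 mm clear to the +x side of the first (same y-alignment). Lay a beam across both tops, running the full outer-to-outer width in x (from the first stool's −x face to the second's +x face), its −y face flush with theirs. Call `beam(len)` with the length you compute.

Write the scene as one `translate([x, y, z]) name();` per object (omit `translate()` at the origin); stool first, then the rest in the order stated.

stool();
translate([598, 0, 0]) stool();
translate([0, 0, 420]) beam(886);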